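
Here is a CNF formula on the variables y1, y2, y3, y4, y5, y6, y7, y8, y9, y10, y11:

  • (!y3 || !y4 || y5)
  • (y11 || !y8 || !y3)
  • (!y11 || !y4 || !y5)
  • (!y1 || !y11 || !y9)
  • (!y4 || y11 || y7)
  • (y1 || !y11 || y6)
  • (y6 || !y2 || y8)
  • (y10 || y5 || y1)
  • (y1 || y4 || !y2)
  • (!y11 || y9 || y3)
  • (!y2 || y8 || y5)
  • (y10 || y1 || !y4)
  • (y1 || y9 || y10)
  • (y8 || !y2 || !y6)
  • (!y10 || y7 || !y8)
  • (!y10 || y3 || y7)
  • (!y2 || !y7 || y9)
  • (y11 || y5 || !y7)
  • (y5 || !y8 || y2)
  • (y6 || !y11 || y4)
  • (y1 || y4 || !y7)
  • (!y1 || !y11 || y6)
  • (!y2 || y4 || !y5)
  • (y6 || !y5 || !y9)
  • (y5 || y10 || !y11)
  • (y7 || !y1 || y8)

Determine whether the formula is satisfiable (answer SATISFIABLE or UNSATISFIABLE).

SATISFIABLE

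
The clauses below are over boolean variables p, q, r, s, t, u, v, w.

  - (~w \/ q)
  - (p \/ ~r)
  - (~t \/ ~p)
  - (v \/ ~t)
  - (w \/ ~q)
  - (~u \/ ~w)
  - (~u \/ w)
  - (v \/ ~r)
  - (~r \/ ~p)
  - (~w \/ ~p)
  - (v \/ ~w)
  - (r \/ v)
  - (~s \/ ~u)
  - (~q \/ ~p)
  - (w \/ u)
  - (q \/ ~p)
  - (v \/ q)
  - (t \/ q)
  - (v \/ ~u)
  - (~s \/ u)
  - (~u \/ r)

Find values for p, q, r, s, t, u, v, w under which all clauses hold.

p=F  q=T  r=F  s=F  t=T  u=F  v=T  w=T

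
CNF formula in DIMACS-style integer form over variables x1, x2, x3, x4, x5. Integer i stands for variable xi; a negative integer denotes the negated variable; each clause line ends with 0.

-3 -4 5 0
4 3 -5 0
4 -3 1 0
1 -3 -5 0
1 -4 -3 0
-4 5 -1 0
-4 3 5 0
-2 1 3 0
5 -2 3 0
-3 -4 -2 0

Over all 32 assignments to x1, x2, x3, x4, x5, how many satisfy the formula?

10

Split on x3, then x4.
  x3=T, x4=T: remaining (x1,x2,x5) ∈ {(T,F,T)} — 1.
  x3=T, x4=F: remaining (x1,x2,x5) ∈ {(T,F,F); (T,F,T); (T,T,F); (T,T,T)} — 4.
  x3=F, x4=T: remaining (x1,x2,x5) ∈ {(F,F,T); (T,F,T); (T,T,T)} — 3.
  x3=F, x4=F: remaining (x1,x2,x5) ∈ {(F,F,F); (T,F,F)} — 2.
Total: 1 + 4 + 3 + 2 = 10.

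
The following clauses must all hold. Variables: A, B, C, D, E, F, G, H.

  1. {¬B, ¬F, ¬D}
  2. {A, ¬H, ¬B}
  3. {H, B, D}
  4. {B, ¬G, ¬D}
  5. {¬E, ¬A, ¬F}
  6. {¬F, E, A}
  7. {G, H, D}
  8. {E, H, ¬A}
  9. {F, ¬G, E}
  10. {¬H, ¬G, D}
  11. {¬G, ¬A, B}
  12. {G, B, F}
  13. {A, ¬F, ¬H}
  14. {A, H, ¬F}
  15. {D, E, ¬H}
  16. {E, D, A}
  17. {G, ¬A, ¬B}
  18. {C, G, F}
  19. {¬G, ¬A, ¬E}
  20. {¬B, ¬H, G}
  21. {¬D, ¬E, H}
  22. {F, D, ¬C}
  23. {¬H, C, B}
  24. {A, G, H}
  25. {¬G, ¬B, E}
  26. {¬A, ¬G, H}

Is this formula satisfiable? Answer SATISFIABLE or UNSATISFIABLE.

Set A = True and propagate.
Try B = False.
  then G is forced to False.
  then F is forced to True.
  then E is forced to False.
  then H is forced to True.
  then D is forced to True.
  then C is forced to True.
Every clause has at least one true literal under this assignment.
So A = 1  B = 0  C = 1  D = 1  E = 0  F = 1  G = 0  H = 1 is a satisfying assignment.

SATISFIABLE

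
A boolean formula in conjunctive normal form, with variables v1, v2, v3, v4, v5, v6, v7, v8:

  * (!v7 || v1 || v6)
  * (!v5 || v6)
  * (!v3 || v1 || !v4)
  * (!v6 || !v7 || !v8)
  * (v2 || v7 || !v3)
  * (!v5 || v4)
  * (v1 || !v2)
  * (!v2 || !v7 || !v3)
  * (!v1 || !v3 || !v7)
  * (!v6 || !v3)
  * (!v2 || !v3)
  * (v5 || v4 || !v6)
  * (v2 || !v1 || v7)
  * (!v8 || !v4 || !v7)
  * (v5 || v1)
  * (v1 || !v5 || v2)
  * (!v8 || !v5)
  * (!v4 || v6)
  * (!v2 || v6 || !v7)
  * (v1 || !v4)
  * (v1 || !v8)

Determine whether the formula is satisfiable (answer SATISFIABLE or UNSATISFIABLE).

SATISFIABLE

Pure literal: v3 appears only negated; assign v3 = False.
Branch on v1: take v1 = True.
Try v2 = False.
  then v7 is forced to True.
For the remaining variables, v4 = False, v5 = False, v6 = False, v8 = True works.
So v1=1  v2=0  v3=0  v4=0  v5=0  v6=0  v7=1  v8=1 is a satisfying assignment.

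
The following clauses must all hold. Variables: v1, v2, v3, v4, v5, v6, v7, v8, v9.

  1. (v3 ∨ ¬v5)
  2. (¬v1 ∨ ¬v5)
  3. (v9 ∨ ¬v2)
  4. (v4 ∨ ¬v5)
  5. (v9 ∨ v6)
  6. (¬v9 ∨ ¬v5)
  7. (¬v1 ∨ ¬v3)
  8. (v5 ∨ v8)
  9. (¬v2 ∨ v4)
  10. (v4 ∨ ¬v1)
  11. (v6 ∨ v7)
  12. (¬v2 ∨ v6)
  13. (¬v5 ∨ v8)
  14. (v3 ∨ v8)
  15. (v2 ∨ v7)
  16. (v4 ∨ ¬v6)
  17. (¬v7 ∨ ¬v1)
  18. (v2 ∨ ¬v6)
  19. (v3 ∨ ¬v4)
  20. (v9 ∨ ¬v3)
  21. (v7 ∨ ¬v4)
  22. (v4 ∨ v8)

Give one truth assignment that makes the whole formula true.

v1=False, v2=False, v3=True, v4=False, v5=False, v6=False, v7=True, v8=True, v9=True

Pure literal: v1 appears only negated; assign v1 = False.
v8 occurs only positively in the remaining clauses — set v8 = True.
Try v2 = False.
  then v7 is forced to True.
  then v6 is forced to False.
  then v9 is forced to True.
  then v5 is forced to False.
Set v3 = True and propagate.
v4 is now unconstrained; take v4 = False.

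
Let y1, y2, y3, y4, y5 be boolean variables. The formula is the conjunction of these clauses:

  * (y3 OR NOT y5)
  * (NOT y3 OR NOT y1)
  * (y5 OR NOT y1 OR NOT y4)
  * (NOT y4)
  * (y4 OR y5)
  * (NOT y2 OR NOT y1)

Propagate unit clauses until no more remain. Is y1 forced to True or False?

False

(NOT y4) is a unit clause: y4 = False.
From (y4 OR y5) and y4 = False: y5 = True.
(y3 OR NOT y5) with y5 = True leaves only y3, so y3 = True.
In (NOT y3 OR NOT y1), NOT y3 is now false; NOT y1 must hold, so y1 = False.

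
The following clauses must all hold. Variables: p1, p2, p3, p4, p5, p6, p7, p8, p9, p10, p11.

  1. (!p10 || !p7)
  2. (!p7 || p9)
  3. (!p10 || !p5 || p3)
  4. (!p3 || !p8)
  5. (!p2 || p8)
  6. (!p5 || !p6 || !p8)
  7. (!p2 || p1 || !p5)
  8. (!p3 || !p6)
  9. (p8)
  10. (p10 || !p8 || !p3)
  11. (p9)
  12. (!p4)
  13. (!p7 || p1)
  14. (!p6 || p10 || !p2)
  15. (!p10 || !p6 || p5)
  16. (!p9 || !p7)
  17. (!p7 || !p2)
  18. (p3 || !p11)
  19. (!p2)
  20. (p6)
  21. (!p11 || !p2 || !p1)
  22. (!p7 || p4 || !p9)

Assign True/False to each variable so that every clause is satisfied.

p1 = 1, p2 = 0, p3 = 0, p4 = 0, p5 = 0, p6 = 1, p7 = 0, p8 = 1, p9 = 1, p10 = 0, p11 = 0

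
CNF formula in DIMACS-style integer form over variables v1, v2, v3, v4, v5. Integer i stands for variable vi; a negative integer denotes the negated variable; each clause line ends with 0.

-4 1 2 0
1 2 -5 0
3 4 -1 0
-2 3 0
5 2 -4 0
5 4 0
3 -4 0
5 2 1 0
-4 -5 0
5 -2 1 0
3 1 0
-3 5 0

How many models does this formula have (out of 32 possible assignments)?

The models are:
  v1=0 v2=1 v3=1 v4=0 v5=1
  v1=1 v2=0 v3=1 v4=0 v5=1
  v1=1 v2=1 v3=1 v4=0 v5=1
That's 3 in total.

3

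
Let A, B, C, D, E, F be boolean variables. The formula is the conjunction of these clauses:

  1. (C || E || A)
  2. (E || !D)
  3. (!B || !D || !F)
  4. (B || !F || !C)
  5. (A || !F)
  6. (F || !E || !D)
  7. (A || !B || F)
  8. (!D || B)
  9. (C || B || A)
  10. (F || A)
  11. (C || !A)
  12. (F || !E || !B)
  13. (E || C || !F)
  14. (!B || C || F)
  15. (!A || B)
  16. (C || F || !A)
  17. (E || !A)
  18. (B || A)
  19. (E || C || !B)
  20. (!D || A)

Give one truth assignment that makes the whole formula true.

A = 1, B = 1, C = 1, D = 0, E = 1, F = 1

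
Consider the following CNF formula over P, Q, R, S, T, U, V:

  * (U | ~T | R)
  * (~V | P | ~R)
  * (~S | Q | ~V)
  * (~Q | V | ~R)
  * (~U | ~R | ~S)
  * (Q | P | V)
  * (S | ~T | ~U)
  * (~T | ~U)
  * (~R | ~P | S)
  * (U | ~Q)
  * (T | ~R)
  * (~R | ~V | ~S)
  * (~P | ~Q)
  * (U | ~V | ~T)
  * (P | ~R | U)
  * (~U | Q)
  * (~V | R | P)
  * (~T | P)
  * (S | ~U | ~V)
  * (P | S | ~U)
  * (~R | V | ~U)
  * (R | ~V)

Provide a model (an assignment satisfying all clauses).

Branch on P: take P = True.
  then Q is forced to False.
  then U is forced to False.
Branch on R: take R = True.
  then S is forced to True.
  then V is forced to False.
  then T is forced to True.
Check each clause:
  1. (R | ~T | U) — R is true.
  2. (P | ~R | ~V) — P is true.
  3. (~S | ~V | Q) — ~V is true.
  4. (~R | ~Q | V) — ~Q is true.
  5. (~R | ~S | ~U) — ~U is true.
  6. (Q | P | V) — P is true.
  7. (S | ~U | ~T) — ~U is true.
  8. (~T | ~U) — ~U is true.
  9. (~P | S | ~R) — S is true.
  10. (~Q | U) — ~Q is true.
  11. (~R | T) — T is true.
  12. (~S | ~R | ~V) — ~V is true.
  13. (~Q | ~P) — ~Q is true.
  14. (~T | U | ~V) — ~V is true.
  15. (~R | U | P) — P is true.
  16. (~U | Q) — ~U is true.
  17. (~V | P | R) — ~V is true.
  18. (P | ~T) — P is true.
  19. (~U | ~V | S) — ~V is true.
  20. (P | ~U | S) — P is true.
  21. (~R | V | ~U) — ~U is true.
  22. (R | ~V) — ~V is true.

P = T  Q = F  R = T  S = T  T = T  U = F  V = F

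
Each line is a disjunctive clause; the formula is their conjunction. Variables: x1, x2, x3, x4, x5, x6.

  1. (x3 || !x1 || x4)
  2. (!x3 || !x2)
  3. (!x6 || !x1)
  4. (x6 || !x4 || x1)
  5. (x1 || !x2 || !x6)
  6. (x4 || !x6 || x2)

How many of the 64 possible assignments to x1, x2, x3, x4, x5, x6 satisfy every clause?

Split on x1, then x6.
  x1=1, x6=1: a clause becomes empty — 0.
  x1=1, x6=0: x5 free; 4 ways for (x2,x3,x4) × 2^1 = 8.
  x1=0, x6=1: remaining (x2,x3,x4,x5) ∈ {(0,0,1,0); (0,0,1,1); (0,1,1,0); (0,1,1,1)} — 4.
  x1=0, x6=0: x5 free; 3 ways for (x2,x3,x4) × 2^1 = 6.
Total: 0 + 8 + 4 + 6 = 18.

18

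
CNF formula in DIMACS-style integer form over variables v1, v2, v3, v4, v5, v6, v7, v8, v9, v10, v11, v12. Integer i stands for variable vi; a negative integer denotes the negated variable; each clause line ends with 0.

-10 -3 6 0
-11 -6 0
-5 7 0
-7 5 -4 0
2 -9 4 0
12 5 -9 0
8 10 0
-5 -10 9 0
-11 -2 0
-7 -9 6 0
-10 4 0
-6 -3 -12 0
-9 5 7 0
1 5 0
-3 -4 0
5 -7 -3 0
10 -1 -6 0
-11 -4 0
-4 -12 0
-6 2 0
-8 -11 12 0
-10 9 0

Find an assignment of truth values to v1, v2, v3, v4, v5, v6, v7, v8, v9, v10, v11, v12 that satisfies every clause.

v11 occurs only negated in the remaining clauses — set v11 = False.
Branch on v1: take v1 = True.
For the remaining variables, v2 = True, v3 = True, v4 = False, v5 = True, v6 = False, v7 = True, v8 = True, v9 = False, v10 = False, v12 = False works.
Every clause has at least one true literal under this assignment.

v1 = T, v2 = T, v3 = T, v4 = F, v5 = T, v6 = F, v7 = T, v8 = T, v9 = F, v10 = F, v11 = F, v12 = F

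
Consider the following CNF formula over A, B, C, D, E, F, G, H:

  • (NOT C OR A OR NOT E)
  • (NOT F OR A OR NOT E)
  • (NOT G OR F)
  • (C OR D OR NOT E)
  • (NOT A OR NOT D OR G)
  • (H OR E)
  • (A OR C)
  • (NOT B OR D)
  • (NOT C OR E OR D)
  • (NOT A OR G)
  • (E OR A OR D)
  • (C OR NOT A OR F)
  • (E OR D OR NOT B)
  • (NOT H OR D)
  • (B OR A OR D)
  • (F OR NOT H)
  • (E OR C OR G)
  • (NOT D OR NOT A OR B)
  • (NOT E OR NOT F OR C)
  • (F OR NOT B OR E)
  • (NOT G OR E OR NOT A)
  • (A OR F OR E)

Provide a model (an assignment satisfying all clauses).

Try A = False.
  then C is forced to True.
  then E is forced to False.
  then H is forced to True.
  then D is forced to True.
  then F is forced to True.
B, G are now unconstrained; take B = False, G = False.
Check each clause:
  1. (A OR NOT C OR NOT E) — NOT E is true.
  2. (NOT E OR NOT F OR A) — NOT E is true.
  3. (F OR NOT G) — NOT G is true.
  4. (NOT E OR D OR C) — C is true.
  5. (G OR NOT D OR NOT A) — NOT A is true.
  6. (E OR H) — H is true.
  7. (A OR C) — C is true.
  8. (D OR NOT B) — D is true.
  9. (D OR NOT C OR E) — D is true.
  10. (G OR NOT A) — NOT A is true.
  11. (A OR E OR D) — D is true.
  12. (NOT A OR F OR C) — C is true.
  13. (NOT B OR D OR E) — D is true.
  14. (NOT H OR D) — D is true.
  15. (A OR B OR D) — D is true.
  16. (NOT H OR F) — F is true.
  17. (G OR E OR C) — C is true.
  18. (B OR NOT D OR NOT A) — NOT A is true.
  19. (NOT F OR C OR NOT E) — C is true.
  20. (NOT B OR E OR F) — NOT B is true.
  21. (NOT G OR E OR NOT A) — NOT G is true.
  22. (F OR E OR A) — F is true.

A=False, B=False, C=True, D=True, E=False, F=True, G=False, H=True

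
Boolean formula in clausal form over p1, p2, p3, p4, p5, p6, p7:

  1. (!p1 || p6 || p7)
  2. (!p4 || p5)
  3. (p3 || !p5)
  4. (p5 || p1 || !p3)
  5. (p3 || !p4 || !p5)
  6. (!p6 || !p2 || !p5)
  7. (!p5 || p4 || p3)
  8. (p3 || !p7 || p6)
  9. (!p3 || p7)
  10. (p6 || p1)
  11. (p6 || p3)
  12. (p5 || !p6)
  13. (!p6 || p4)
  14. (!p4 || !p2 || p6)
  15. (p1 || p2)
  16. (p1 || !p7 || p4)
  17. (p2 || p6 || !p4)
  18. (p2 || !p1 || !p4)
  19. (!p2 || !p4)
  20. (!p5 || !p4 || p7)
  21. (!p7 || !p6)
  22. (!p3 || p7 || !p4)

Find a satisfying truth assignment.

Try p1 = True.
Try p2 = False.
  then p4 is forced to False.
  then p6 is forced to False.
  then p7 is forced to True.
  then p3 is forced to True.
p5 is now unconstrained; take p5 = True.

p1=True, p2=False, p3=True, p4=False, p5=True, p6=False, p7=True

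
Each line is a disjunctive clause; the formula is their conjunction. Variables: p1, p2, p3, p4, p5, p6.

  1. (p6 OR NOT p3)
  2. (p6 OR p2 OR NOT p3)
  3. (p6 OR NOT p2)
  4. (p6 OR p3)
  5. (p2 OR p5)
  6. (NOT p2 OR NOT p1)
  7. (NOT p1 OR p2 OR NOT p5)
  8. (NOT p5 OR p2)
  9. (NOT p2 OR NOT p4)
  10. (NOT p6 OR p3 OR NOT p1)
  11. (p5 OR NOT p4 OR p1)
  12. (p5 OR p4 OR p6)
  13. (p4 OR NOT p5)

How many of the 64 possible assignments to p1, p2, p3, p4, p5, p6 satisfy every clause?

Satisfying assignments:
  p1=0 p2=1 p3=0 p4=0 p5=0 p6=1
  p1=0 p2=1 p3=1 p4=0 p5=0 p6=1
That's 2 in total.

2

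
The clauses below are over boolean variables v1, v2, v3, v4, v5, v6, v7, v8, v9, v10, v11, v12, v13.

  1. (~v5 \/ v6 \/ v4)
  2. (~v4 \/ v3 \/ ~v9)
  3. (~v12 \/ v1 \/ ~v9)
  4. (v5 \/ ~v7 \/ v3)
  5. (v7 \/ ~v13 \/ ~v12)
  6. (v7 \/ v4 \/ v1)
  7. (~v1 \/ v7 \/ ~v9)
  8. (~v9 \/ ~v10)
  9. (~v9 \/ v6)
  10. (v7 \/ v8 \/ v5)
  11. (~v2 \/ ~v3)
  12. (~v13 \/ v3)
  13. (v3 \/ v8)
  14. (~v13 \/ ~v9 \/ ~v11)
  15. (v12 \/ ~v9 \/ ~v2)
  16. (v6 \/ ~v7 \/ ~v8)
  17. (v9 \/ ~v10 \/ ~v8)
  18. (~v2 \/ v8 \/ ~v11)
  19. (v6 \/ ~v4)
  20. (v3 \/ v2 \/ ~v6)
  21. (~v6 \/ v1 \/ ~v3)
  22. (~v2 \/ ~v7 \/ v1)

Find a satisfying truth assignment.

v1 = True, v2 = False, v3 = True, v4 = False, v5 = True, v6 = True, v7 = True, v8 = False, v9 = False, v10 = True, v11 = True, v12 = True, v13 = False

Check each clause:
  1. (v6 \/ ~v5 \/ v4) — v6 is true.
  2. (v3 \/ ~v4 \/ ~v9) — v3 is true.
  3. (v1 \/ ~v9 \/ ~v12) — v1 is true.
  4. (v5 \/ v3 \/ ~v7) — v3 is true.
  5. (~v13 \/ v7 \/ ~v12) — ~v13 is true.
  6. (v4 \/ v1 \/ v7) — v1 is true.
  7. (~v1 \/ v7 \/ ~v9) — ~v9 is true.
  8. (~v10 \/ ~v9) — ~v9 is true.
  9. (~v9 \/ v6) — v6 is true.
  10. (v5 \/ v7 \/ v8) — v5 is true.
  11. (~v3 \/ ~v2) — ~v2 is true.
  12. (v3 \/ ~v13) — v3 is true.
  13. (v8 \/ v3) — v3 is true.
  14. (~v13 \/ ~v11 \/ ~v9) — ~v13 is true.
  15. (v12 \/ ~v2 \/ ~v9) — v12 is true.
  16. (v6 \/ ~v8 \/ ~v7) — ~v8 is true.
  17. (~v10 \/ ~v8 \/ v9) — ~v8 is true.
  18. (~v2 \/ ~v11 \/ v8) — ~v2 is true.
  19. (v6 \/ ~v4) — ~v4 is true.
  20. (v3 \/ v2 \/ ~v6) — v3 is true.
  21. (~v6 \/ v1 \/ ~v3) — v1 is true.
  22. (~v2 \/ ~v7 \/ v1) — ~v2 is true.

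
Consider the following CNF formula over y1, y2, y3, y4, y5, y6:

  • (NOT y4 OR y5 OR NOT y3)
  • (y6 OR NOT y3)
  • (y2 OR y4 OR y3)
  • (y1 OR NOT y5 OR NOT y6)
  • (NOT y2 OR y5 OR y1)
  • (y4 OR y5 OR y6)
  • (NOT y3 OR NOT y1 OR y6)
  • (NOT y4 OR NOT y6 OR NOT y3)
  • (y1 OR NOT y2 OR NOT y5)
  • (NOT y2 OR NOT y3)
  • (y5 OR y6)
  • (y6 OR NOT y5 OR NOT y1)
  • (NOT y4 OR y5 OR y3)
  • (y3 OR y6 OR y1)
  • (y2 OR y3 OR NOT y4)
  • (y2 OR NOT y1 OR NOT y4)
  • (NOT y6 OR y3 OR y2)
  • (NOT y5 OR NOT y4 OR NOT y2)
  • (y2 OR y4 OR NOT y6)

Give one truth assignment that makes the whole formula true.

y1=True, y2=True, y3=False, y4=False, y5=True, y6=True

Branch on y1: take y1 = True.
Branch on y2: take y2 = True.
  then y3 is forced to False.
The remaining clauses are satisfied by y4 = False, y5 = True, y6 = True.
Every clause has at least one true literal under this assignment.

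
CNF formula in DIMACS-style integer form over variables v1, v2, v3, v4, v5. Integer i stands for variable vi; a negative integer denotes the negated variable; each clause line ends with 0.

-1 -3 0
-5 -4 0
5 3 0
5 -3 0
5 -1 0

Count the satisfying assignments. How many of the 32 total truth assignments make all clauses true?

Satisfying assignments:
  v1=0 v2=0 v3=0 v4=0 v5=1
  v1=0 v2=0 v3=1 v4=0 v5=1
  v1=0 v2=1 v3=0 v4=0 v5=1
  v1=0 v2=1 v3=1 v4=0 v5=1
  v1=1 v2=0 v3=0 v4=0 v5=1
  v1=1 v2=1 v3=0 v4=0 v5=1
Count: 6.

6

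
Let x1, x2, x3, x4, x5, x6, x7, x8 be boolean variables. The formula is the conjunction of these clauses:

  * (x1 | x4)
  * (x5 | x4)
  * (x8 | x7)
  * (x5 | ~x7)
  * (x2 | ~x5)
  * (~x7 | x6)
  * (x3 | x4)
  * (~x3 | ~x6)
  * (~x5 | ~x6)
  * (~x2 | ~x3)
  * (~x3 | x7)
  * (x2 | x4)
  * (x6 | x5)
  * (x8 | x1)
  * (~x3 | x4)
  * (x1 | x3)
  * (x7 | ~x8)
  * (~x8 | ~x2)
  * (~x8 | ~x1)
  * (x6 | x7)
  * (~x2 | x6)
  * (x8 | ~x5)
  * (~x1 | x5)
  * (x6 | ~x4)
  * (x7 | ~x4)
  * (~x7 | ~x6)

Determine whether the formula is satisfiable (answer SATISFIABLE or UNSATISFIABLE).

UNSATISFIABLE

x6 = True:
  propagation gives x3=False, x4=True, x5=False, x7=False; an empty clause results — contradiction.
x6 = False:
  propagation gives x7=False; an empty clause results — contradiction.
Every branch closes, so no satisfying assignment exists.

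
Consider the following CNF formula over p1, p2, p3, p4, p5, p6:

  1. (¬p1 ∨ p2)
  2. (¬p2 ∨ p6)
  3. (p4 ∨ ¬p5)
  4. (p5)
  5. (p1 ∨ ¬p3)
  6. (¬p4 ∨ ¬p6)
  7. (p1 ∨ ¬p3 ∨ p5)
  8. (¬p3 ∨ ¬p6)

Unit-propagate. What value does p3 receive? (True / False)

False

(p5) is a unit clause: p5 = True.
From (¬p5 ∨ p4) and p5 = True: p4 = True.
In (¬p4 ∨ ¬p6), ¬p4 is now false; ¬p6 must hold, so p6 = False.
In (¬p2 ∨ p6), p6 is now false; ¬p2 must hold, so p2 = False.
In (p2 ∨ ¬p1), p2 is now false; ¬p1 must hold, so p1 = False.
In (¬p3 ∨ p1), p1 is now false; ¬p3 must hold, so p3 = False.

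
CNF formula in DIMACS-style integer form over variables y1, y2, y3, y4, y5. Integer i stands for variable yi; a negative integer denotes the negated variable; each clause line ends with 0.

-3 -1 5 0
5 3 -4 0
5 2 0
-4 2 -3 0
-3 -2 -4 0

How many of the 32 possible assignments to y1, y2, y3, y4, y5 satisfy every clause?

15

Split on y3, then y2.
  y3=1, y2=1: remaining (y1,y4,y5) ∈ {(0,0,0); (0,0,1); (1,0,1)} — 3.
  y3=1, y2=0: remaining (y1,y4,y5) ∈ {(0,0,1); (1,0,1)} — 2.
  y3=0, y2=1: y1 free; 3 ways for (y4,y5) × 2^1 = 6.
  y3=0, y2=0: remaining (y1,y4,y5) ∈ {(0,0,1); (0,1,1); (1,0,1); (1,1,1)} — 4.
Total: 3 + 2 + 6 + 4 = 15.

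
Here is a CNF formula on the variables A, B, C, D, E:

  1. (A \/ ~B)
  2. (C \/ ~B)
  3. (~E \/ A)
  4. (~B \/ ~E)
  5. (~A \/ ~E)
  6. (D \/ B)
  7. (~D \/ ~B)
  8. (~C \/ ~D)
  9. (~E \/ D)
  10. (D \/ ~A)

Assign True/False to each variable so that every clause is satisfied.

A=F, B=F, C=F, D=T, E=F

E occurs only negated in the remaining clauses — set E = False.
Try A = False.
  then B is forced to False.
  then D is forced to True.
  then C is forced to False.
Every clause has at least one true literal under this assignment.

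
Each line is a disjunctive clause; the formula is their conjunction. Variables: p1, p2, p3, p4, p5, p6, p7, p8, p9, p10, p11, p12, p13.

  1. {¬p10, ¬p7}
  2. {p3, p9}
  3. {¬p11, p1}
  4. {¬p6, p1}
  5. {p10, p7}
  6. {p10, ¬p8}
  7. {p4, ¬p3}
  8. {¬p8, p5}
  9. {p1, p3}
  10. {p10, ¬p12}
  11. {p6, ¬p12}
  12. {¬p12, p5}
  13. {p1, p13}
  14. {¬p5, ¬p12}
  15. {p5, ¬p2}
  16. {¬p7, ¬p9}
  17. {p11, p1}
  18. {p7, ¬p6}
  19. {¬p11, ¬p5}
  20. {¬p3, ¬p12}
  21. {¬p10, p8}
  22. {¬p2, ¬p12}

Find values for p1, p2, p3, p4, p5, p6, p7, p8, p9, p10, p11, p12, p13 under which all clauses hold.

p1=True, p2=False, p3=True, p4=True, p5=False, p6=False, p7=True, p8=False, p9=False, p10=False, p11=False, p12=False, p13=False

p1 occurs only positively in the remaining clauses — set p1 = True.
p2 occurs only negated in the remaining clauses — set p2 = False.
Try p3 = True.
  then p4 is forced to True.
  then p12 is forced to False.
The remaining clauses are satisfied by p5 = False, p6 = False, p7 = True, p8 = False, p9 = False, p10 = False, p11 = False, p13 = False.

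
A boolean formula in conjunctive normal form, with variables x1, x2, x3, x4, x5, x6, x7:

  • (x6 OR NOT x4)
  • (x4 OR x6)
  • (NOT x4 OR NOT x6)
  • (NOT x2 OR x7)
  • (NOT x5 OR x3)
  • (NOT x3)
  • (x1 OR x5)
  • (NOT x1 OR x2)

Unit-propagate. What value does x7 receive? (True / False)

True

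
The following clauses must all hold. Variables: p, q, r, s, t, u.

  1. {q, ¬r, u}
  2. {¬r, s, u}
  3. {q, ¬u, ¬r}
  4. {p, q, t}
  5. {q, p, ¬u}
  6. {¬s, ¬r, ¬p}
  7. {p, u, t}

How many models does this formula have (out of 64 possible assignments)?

Case analysis on u and p:
  u=1, p=1: t free; 5 ways for (q,r,s) × 2^1 = 10.
  u=1, p=0: forces q=1; r, s, t free → 2^3 = 8.
  u=0, p=1: forces r=0; q, s, t free → 2^3 = 8.
  u=0, p=0: 5 of the 16 assignments to (q,r,s,t) work.
Total: 10 + 8 + 8 + 5 = 31.

31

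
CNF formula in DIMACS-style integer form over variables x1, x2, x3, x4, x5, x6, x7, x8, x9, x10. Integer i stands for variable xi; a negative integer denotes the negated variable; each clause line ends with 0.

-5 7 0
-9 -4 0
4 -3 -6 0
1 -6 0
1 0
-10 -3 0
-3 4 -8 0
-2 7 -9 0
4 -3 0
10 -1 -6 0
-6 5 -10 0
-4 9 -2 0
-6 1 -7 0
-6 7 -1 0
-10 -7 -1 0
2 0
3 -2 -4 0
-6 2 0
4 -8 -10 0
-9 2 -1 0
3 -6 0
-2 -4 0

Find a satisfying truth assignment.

x1=T, x2=T, x3=F, x4=F, x5=F, x6=F, x7=T, x8=F, x9=F, x10=F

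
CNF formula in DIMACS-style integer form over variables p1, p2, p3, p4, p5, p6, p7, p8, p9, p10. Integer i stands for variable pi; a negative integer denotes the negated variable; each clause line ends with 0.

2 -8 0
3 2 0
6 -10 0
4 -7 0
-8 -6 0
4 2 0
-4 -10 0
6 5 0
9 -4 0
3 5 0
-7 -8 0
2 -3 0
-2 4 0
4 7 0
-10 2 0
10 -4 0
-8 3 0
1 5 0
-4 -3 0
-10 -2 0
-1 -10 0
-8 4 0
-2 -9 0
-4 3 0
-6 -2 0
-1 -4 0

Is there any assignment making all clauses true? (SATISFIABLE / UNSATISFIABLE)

p4 = True:
  propagation gives p10=False; an empty clause results — contradiction.
p4 = False:
  propagation gives p7=False; an empty clause results — contradiction.
Every branch closes, so no satisfying assignment exists.

UNSATISFIABLE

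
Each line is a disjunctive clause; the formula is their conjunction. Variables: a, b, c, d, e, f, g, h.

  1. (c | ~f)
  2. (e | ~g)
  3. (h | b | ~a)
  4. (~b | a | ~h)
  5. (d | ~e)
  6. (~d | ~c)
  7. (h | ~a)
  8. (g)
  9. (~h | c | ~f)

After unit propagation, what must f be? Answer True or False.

(g) stands alone — g = True.
In (~g | e), ~g is now false; e must hold, so e = True.
From (~e | d) and e = True: d = True.
(~d | ~c): since d = True, the clause reduces to (~c). c = False.
(~f | c) with c = False leaves only ~f, so f = False.

False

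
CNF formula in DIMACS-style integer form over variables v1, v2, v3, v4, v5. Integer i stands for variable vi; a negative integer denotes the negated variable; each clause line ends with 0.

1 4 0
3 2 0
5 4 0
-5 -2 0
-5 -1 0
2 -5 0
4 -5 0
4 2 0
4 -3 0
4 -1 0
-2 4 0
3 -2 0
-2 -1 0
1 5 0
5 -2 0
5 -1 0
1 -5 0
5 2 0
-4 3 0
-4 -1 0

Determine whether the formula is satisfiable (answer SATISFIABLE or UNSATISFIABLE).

UNSATISFIABLE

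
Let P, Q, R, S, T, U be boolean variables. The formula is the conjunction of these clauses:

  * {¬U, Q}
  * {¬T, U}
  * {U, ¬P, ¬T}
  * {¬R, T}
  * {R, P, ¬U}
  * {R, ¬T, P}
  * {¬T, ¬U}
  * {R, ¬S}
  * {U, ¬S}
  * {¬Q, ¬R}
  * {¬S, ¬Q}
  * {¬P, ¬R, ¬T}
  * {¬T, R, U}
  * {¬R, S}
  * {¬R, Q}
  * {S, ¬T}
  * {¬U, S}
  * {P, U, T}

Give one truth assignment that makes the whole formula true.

P=True  Q=True  R=False  S=False  T=False  U=False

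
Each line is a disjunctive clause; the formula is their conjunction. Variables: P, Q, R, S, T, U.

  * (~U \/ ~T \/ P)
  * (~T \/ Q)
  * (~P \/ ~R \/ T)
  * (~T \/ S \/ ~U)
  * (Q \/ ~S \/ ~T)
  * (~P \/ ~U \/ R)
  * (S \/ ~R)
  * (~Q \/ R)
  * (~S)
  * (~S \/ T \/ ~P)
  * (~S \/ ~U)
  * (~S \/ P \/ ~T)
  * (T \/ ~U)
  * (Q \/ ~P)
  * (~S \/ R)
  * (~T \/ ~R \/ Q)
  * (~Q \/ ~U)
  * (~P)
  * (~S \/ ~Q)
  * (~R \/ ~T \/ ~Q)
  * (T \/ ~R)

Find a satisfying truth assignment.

P=False, Q=False, R=False, S=False, T=False, U=False

Check each clause:
  1. (~U \/ P \/ ~T) — ~U is true.
  2. (Q \/ ~T) — ~T is true.
  3. (~R \/ ~P \/ T) — ~R is true.
  4. (S \/ ~U \/ ~T) — ~U is true.
  5. (Q \/ ~S \/ ~T) — ~T is true.
  6. (~U \/ ~P \/ R) — ~U is true.
  7. (S \/ ~R) — ~R is true.
  8. (R \/ ~Q) — ~Q is true.
  9. (~S) — ~S is true.
  10. (T \/ ~S \/ ~P) — ~S is true.
  11. (~S \/ ~U) — ~U is true.
  12. (~S \/ ~T \/ P) — ~T is true.
  13. (~U \/ T) — ~U is true.
  14. (Q \/ ~P) — ~P is true.
  15. (~S \/ R) — ~S is true.
  16. (~T \/ Q \/ ~R) — ~T is true.
  17. (~Q \/ ~U) — ~U is true.
  18. (~P) — ~P is true.
  19. (~Q \/ ~S) — ~S is true.
  20. (~R \/ ~Q \/ ~T) — ~T is true.
  21. (~R \/ T) — ~R is true.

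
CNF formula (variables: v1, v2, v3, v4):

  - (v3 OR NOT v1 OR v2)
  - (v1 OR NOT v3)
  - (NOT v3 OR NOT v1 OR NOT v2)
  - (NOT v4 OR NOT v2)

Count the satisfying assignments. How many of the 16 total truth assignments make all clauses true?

6

Satisfying assignments:
  v1=F v2=F v3=F v4=F
  v1=F v2=F v3=F v4=T
  v1=F v2=T v3=F v4=F
  v1=T v2=F v3=T v4=F
  v1=T v2=F v3=T v4=T
  v1=T v2=T v3=F v4=F
That's 6 in total.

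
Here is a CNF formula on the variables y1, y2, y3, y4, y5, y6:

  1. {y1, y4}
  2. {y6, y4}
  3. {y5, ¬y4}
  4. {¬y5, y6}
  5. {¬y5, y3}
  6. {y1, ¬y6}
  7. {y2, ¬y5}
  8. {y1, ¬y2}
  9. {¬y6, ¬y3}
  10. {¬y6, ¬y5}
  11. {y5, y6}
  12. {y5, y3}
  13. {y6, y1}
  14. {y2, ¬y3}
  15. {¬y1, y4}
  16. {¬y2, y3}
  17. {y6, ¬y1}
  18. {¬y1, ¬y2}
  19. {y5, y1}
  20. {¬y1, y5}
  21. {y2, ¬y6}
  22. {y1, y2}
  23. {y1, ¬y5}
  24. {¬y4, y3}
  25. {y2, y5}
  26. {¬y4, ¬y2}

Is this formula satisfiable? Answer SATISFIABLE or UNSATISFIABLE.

y1 = True:
  propagation gives y4=True, y5=True, y6=True; an empty clause results — contradiction.
y1 = False:
  propagation gives y4=True, y5=True; an empty clause results — contradiction.
Every branch closes, so no satisfying assignment exists.

UNSATISFIABLE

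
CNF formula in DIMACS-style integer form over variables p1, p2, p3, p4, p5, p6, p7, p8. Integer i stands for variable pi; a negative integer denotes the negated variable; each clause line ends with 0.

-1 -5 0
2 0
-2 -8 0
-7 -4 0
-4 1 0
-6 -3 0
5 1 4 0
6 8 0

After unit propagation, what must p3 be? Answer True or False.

(p2) stands alone — p2 = True.
From (NOT p8 OR NOT p2) and p2 = True: p8 = False.
(p6 OR p8): since p8 = False, the clause reduces to (p6). p6 = True.
In (NOT p6 OR NOT p3), NOT p6 is now false; NOT p3 must hold, so p3 = False.

False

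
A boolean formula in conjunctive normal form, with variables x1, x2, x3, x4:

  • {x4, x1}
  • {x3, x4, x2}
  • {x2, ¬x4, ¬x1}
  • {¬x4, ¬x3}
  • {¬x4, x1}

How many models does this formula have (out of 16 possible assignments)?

Satisfying assignments:
  x1=T x2=F x3=T x4=F
  x1=T x2=T x3=F x4=F
  x1=T x2=T x3=F x4=T
  x1=T x2=T x3=T x4=F
Count: 4.

4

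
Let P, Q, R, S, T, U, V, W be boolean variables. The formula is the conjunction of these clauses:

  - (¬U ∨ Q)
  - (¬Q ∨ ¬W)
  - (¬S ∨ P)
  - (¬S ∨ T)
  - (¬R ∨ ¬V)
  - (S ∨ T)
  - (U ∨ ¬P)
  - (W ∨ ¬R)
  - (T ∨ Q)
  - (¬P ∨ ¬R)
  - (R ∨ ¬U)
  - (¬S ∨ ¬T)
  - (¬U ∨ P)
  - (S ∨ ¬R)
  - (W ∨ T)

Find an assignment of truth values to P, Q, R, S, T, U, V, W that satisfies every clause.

P=F, Q=T, R=F, S=F, T=T, U=F, V=F, W=F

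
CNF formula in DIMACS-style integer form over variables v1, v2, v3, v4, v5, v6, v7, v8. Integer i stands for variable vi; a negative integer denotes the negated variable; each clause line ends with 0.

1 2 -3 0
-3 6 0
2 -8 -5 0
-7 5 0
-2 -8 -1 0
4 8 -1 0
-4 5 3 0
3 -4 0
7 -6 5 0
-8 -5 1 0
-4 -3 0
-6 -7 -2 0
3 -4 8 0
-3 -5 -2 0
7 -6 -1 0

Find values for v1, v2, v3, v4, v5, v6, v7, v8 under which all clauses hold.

v1 = 0  v2 = 0  v3 = 0  v4 = 0  v5 = 1  v6 = 0  v7 = 0  v8 = 0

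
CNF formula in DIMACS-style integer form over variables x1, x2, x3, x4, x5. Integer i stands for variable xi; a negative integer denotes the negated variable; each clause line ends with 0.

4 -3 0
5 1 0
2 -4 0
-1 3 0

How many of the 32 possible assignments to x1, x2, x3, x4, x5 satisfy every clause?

6

The models are:
  x1=F x2=F x3=F x4=F x5=T
  x1=F x2=T x3=F x4=F x5=T
  x1=F x2=T x3=F x4=T x5=T
  x1=F x2=T x3=T x4=T x5=T
  x1=T x2=T x3=T x4=T x5=F
  x1=T x2=T x3=T x4=T x5=T
That's 6 in total.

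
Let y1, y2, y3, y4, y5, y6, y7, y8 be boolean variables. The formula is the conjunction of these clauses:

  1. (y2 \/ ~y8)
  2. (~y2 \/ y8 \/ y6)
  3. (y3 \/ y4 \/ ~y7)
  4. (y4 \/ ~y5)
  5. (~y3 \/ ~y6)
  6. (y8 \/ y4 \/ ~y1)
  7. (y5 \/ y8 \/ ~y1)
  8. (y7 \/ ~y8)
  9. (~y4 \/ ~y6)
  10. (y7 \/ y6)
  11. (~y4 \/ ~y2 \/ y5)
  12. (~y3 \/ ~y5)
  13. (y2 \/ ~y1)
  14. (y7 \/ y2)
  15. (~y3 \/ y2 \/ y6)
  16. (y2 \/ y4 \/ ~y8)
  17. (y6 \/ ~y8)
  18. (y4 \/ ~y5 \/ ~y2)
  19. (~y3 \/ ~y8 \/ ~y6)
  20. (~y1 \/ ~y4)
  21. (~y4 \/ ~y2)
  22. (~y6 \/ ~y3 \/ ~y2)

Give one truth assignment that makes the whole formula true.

y1=F, y2=F, y3=F, y4=T, y5=T, y6=F, y7=T, y8=F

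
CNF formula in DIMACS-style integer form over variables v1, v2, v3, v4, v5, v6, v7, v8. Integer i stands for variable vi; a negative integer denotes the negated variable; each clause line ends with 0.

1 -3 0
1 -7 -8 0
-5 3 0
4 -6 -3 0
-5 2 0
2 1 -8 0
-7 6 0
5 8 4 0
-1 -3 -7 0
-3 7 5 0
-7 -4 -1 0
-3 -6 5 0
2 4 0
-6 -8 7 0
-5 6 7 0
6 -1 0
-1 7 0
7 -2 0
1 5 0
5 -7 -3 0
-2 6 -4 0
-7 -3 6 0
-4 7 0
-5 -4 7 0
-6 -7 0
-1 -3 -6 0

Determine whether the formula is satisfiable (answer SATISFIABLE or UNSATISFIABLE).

v7 = True:
  propagation gives v6=True; an empty clause results — contradiction.
v7 = False:
  propagation gives v1=False, v3=False, v5=False; an empty clause results — contradiction.
Every branch closes, so no satisfying assignment exists.

UNSATISFIABLE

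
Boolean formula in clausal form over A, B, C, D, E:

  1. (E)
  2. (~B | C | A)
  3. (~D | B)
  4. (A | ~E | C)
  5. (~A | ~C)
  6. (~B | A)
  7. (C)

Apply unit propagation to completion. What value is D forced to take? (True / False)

False

(E) stands alone — E = True.
(C) stands alone — C = True.
From (~A | ~C) and C = True: A = False.
In (A | ~B), A is now false; ~B must hold, so B = False.
(B | ~D): since B = False, the clause reduces to (~D). D = False.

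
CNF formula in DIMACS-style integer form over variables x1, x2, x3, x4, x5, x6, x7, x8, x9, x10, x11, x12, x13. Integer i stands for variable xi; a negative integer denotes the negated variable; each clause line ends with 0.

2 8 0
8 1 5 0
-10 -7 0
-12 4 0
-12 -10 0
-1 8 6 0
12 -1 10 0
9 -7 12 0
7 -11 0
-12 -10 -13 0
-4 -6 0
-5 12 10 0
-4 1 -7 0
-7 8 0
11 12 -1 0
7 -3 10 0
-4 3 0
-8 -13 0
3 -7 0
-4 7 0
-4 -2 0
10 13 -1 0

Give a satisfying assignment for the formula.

x1 = 0  x2 = 1  x3 = 0  x4 = 0  x5 = 0  x6 = 0  x7 = 0  x8 = 1  x9 = 0  x10 = 0  x11 = 0  x12 = 0  x13 = 0

Check each clause:
  1. (x2 || x8) — x8 is true.
  2. (x8 || x5 || x1) — x8 is true.
  3. (!x7 || !x10) — !x7 is true.
  4. (!x12 || x4) — !x12 is true.
  5. (!x12 || !x10) — !x12 is true.
  6. (x6 || !x1 || x8) — x8 is true.
  7. (x12 || !x1 || x10) — !x1 is true.
  8. (x9 || x12 || !x7) — !x7 is true.
  9. (!x11 || x7) — !x11 is true.
  10. (!x13 || !x12 || !x10) — !x13 is true.
  11. (!x6 || !x4) — !x6 is true.
  12. (x10 || !x5 || x12) — !x5 is true.
  13. (!x4 || x1 || !x7) — !x7 is true.
  14. (!x7 || x8) — x8 is true.
  15. (x12 || !x1 || x11) — !x1 is true.
  16. (x7 || x10 || !x3) — !x3 is true.
  17. (x3 || !x4) — !x4 is true.
  18. (!x8 || !x13) — !x13 is true.
  19. (x3 || !x7) — !x7 is true.
  20. (x7 || !x4) — !x4 is true.
  21. (!x2 || !x4) — !x4 is true.
  22. (!x1 || x13 || x10) — !x1 is true.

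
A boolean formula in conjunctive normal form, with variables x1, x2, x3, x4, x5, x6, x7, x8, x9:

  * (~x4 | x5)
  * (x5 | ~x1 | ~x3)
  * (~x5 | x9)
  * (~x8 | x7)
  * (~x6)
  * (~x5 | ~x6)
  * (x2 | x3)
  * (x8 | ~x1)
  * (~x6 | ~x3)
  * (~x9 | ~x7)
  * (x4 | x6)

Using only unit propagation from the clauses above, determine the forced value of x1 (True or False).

False

(~x6) is a unit clause: x6 = False.
(x4 | x6): since x6 = False, the clause reduces to (x4). x4 = True.
(x5 | ~x4): since x4 = True, the clause reduces to (x5). x5 = True.
From (~x5 | x9) and x5 = True: x9 = True.
From (~x9 | ~x7) and x9 = True: x7 = False.
In (x7 | ~x8), x7 is now false; ~x8 must hold, so x8 = False.
In (x8 | ~x1), x8 is now false; ~x1 must hold, so x1 = False.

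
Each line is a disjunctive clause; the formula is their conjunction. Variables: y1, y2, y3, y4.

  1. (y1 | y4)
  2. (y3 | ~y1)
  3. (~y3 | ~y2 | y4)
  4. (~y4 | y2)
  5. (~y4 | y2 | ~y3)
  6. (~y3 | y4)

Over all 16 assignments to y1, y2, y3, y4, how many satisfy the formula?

3

Satisfying assignments:
  y1=F y2=T y3=F y4=T
  y1=F y2=T y3=T y4=T
  y1=T y2=T y3=T y4=T
That's 3 in total.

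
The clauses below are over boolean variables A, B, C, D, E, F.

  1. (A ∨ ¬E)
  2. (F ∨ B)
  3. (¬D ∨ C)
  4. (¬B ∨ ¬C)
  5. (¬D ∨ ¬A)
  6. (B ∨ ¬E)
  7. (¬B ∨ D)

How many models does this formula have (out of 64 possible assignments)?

The models are:
  A=F B=F C=F D=F E=F F=T
  A=F B=F C=T D=F E=F F=T
  A=F B=F C=T D=T E=F F=T
  A=T B=F C=F D=F E=F F=T
  A=T B=F C=T D=F E=F F=T
That's 5 in total.

5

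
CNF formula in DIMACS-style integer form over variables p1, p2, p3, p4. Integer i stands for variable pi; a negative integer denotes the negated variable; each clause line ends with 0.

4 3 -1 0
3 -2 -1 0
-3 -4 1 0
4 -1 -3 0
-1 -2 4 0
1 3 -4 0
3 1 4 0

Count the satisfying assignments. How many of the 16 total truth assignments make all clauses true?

5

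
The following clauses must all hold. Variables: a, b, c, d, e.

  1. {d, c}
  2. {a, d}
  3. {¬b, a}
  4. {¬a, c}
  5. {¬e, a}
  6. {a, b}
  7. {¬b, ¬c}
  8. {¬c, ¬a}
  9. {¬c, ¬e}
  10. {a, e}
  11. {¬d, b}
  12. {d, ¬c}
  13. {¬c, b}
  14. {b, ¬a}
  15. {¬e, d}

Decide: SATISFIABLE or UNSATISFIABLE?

a = True:
  propagation gives c=True; an empty clause results — contradiction.
a = False:
  propagation gives d=True, b=False; an empty clause results — contradiction.
Every branch closes, so no satisfying assignment exists.

UNSATISFIABLE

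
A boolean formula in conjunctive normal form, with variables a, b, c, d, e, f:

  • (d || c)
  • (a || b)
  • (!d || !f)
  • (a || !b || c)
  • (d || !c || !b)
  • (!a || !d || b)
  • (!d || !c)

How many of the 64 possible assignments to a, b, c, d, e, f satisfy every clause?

The models are:
  a=T b=F c=T d=F e=F f=F
  a=T b=F c=T d=F e=F f=T
  a=T b=F c=T d=F e=T f=F
  a=T b=F c=T d=F e=T f=T
  a=T b=T c=F d=T e=F f=F
  a=T b=T c=F d=T e=T f=F
Count: 6.

6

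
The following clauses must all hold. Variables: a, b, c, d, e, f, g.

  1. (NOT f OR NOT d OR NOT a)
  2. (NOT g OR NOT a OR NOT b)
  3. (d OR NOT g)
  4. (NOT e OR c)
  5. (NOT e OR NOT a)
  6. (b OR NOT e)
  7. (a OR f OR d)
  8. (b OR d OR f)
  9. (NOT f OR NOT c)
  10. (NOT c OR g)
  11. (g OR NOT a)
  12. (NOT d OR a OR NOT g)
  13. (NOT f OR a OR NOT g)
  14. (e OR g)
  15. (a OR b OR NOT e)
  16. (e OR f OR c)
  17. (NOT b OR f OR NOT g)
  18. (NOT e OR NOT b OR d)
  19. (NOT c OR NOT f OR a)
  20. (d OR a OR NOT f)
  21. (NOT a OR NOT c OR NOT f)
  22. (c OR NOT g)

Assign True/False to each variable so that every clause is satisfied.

Branch on a: take a = True.
  then e is forced to False.
  then g is forced to True.
  then b is forced to False.
  then d is forced to True.
  then f is forced to False.
  then c is forced to True.
Check each clause:
  1. (NOT d OR NOT a OR NOT f) — NOT f is true.
  2. (NOT a OR NOT g OR NOT b) — NOT b is true.
  3. (d OR NOT g) — d is true.
  4. (NOT e OR c) — c is true.
  5. (NOT e OR NOT a) — NOT e is true.
  6. (b OR NOT e) — NOT e is true.
  7. (f OR d OR a) — a is true.
  8. (f OR d OR b) — d is true.
  9. (NOT c OR NOT f) — NOT f is true.
  10. (g OR NOT c) — g is true.
  11. (g OR NOT a) — g is true.
  12. (NOT d OR NOT g OR a) — a is true.
  13. (NOT g OR a OR NOT f) — NOT f is true.
  14. (e OR g) — g is true.
  15. (b OR a OR NOT e) — a is true.
  16. (c OR f OR e) — c is true.
  17. (NOT b OR f OR NOT g) — NOT b is true.
  18. (NOT e OR d OR NOT b) — NOT e is true.
  19. (NOT f OR NOT c OR a) — a is true.
  20. (d OR a OR NOT f) — a is true.
  21. (NOT a OR NOT c OR NOT f) — NOT f is true.
  22. (c OR NOT g) — c is true.

a = True, b = False, c = True, d = True, e = False, f = False, g = True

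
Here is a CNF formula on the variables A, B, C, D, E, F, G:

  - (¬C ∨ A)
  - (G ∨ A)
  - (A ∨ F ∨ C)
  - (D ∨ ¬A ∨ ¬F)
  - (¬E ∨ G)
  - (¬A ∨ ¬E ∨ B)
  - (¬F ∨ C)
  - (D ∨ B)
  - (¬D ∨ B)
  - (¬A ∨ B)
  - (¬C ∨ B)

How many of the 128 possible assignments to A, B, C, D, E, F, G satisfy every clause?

Case analysis on A and B:
  A=1, B=1: 15 of the 32 assignments to (C,D,E,F,G) work.
  A=1, B=0: a clause becomes empty — 0.
  A=0, B=1: a clause becomes empty — 0.
  A=0, B=0: a clause becomes empty — 0.
Total: 15 + 0 + 0 + 0 = 15.

15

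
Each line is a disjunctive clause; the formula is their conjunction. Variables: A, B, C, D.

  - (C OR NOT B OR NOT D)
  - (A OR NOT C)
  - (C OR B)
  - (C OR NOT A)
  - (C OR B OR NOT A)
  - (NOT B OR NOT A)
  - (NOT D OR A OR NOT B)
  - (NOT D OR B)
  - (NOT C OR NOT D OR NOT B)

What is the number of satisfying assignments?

2

The models are:
  A=F B=T C=F D=F
  A=T B=F C=T D=F
Count: 2.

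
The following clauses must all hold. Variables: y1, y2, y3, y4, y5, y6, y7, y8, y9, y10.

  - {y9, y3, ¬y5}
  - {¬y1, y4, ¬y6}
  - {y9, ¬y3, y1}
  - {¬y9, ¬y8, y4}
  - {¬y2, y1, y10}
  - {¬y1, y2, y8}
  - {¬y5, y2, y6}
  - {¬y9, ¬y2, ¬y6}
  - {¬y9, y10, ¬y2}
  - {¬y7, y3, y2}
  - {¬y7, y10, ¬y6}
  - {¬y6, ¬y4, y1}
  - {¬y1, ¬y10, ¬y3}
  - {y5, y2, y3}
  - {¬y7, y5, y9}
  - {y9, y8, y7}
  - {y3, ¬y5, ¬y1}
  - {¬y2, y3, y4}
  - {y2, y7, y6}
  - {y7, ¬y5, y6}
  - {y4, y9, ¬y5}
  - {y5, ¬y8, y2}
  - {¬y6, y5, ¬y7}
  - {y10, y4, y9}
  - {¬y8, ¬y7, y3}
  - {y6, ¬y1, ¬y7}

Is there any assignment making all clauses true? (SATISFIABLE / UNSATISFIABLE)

SATISFIABLE

Try y1 = False.
Branch on y2: take y2 = True.
  then y10 is forced to True.
For the remaining variables, y3 = True, y4 = True, y5 = False, y6 = False, y7 = True, y8 = True, y9 = True works.
So y1=False, y2=True, y3=True, y4=True, y5=False, y6=False, y7=True, y8=True, y9=True, y10=True is a satisfying assignment.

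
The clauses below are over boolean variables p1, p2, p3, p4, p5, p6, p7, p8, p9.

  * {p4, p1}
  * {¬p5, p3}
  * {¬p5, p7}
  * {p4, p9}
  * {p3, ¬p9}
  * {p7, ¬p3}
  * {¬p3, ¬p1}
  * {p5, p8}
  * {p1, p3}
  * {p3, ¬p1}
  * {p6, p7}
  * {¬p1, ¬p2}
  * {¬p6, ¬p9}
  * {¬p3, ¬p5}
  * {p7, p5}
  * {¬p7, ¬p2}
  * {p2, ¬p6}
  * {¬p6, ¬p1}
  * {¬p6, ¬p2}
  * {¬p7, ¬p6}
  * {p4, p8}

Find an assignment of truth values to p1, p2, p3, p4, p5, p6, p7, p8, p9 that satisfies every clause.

p1=F, p2=F, p3=T, p4=T, p5=F, p6=F, p7=T, p8=T, p9=T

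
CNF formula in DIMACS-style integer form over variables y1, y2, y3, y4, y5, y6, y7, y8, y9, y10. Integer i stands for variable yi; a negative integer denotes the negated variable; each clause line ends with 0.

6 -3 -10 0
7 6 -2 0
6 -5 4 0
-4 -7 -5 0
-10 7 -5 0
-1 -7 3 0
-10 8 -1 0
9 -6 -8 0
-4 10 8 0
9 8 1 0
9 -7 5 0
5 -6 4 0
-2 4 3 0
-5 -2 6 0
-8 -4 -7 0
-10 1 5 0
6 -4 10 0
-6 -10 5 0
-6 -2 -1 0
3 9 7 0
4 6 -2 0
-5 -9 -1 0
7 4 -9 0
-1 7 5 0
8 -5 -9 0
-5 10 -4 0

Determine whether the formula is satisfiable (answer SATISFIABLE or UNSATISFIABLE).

SATISFIABLE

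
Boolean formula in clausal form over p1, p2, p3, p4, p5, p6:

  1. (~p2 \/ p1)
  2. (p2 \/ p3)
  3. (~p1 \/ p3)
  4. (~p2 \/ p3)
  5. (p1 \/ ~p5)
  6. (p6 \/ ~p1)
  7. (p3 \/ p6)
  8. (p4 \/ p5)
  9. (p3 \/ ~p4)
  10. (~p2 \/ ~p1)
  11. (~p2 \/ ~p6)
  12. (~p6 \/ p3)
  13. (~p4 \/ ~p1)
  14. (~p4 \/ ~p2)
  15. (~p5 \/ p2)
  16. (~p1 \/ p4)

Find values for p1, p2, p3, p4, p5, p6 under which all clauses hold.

Pure literal: p3 appears only positively; assign p3 = True.
Set p1 = False and propagate.
  then p2 is forced to False.
  then p5 is forced to False.
  then p4 is forced to True.
p6 is now unconstrained; take p6 = False.
Every clause has at least one true literal under this assignment.

p1=F, p2=F, p3=T, p4=T, p5=F, p6=F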